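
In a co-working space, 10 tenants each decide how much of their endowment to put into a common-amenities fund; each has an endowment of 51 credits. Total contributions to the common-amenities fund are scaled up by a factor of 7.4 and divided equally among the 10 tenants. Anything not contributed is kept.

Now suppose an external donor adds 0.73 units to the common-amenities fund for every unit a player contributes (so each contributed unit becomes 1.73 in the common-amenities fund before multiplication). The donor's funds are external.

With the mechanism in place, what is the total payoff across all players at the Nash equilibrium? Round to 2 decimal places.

6529.02 credits

With the mechanism, a contributed unit returns 7.4 × 1.73 / 10 = 1.2802 per unit of net cost to the contributor — now above 1 — so contributing fully is weakly dominant for every player.
So the Nash equilibrium is full contribution by all 10; the group earns 7.4 × 1.73 × 510 = 6529.02.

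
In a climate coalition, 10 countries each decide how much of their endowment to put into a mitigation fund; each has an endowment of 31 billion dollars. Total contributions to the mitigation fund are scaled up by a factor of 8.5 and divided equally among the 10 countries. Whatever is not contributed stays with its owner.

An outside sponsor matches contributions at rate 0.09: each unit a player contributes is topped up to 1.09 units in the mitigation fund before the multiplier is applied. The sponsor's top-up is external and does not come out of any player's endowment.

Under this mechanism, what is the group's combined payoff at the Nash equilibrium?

The effective private return is 8.5 × 1.09 / 10 = 0.9265, which is still under 1, so the mechanism doesn't change anyone's dominant strategy: zero contribution.
Everyone keeps their endowment and the group total is 10 × 31 = 310.

310.00 billion dollars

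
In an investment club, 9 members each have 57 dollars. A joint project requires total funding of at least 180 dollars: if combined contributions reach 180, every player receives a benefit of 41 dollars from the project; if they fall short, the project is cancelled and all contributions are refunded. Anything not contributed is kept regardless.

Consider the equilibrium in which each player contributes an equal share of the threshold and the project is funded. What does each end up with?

78 dollars

Equal share of the threshold: 180/9 = 20.
At this profile no one gains by cutting their contribution: any cut drops the total below 180, the project is cancelled, contributions are refunded, and the deviator ends with 57, which is less than 57 − 20 + 41 = 78. Contributing more than 20 just wastes the excess. So contributing exactly 20 is a best response.
Each player's payoff: 57 − 20 + 41 = 78.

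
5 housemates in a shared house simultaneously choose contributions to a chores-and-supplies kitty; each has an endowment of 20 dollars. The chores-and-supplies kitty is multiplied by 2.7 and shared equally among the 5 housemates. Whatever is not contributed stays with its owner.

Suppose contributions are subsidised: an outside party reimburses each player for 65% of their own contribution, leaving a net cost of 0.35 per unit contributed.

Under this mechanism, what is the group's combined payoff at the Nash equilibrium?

335.00 dollars

Under the mechanism each unit contributed yields (2.7/5) / 0.35 = 1.5429 back to its contributor per unit of net cost, which exceeds 1, making full contribution the dominant choice for everyone.
So the Nash equilibrium is full contribution by all 5; the group earns 5 × (20 × 0.65 + 2.7 × 20) = 335.00.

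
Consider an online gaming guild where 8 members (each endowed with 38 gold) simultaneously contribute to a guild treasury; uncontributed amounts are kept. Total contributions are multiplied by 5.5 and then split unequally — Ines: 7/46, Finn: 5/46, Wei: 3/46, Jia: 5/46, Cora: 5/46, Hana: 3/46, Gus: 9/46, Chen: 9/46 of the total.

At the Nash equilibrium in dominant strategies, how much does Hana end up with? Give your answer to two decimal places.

A player with share s gets back 5.5·s per unit contributed, so full contribution is dominant for anyone with s > 1/5.5 = 0.1818 and zero contribution is dominant for anyone below.
The shares above 0.1818 belong to Gus and Chen, contributing 38 each; the remaining 6 contribute 0. Total contributed: 76.
Hana keeps 38 and receives 5.5 × 76 × 3/46 = 27.26 from the guild treasury, for a payoff of 65.26.

65.26 gold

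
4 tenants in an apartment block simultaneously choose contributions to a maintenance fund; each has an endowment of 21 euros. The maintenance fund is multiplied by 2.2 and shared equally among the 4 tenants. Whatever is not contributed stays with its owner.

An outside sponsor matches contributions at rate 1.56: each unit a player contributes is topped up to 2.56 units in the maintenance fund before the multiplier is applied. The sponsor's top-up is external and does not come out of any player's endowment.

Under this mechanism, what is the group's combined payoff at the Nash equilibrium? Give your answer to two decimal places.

The effective private return per unit is now 2.2 × 2.56 / 4 = 1.4080 > 1, so every player's dominant strategy flips to full contribution.
So the Nash equilibrium is full contribution by all 4; the group earns 2.2 × 2.56 × 84 = 473.09.

473.09 euros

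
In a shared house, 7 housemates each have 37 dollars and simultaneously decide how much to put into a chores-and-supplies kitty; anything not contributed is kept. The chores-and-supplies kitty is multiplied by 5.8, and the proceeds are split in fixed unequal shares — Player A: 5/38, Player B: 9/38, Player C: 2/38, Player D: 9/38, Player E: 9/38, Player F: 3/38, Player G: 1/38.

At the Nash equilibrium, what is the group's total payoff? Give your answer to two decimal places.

791.80 dollars

Each unit j contributes comes back to j as 5.8 × (j's share), so j prefers to contribute only if that share exceeds 1/5.8 = 0.1724; otherwise keeping the unit dominates.
Player B, Player D and Player E clear that bar, contributing 37 each; the remaining 4 contribute 0. Total contributed: 111.
The chores-and-supplies kitty pays out 5.8 × 111 = 643.80 in total (split across the unequal shares, but the aggregate is all that matters for the group sum).
The 4 free-riders keep 37 each, adding 148. Group total = 148 + 643.80 = 791.80.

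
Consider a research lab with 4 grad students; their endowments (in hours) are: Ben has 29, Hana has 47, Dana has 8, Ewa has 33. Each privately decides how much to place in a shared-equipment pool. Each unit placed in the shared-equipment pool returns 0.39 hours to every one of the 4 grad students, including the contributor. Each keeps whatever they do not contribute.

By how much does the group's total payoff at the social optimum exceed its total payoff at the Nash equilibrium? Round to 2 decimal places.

The private return per contributed unit is 0.39 < 1 for everyone, so the Nash equilibrium is zero contribution and the group total is Σ E_j = 29 + 47 + 8 + 33 = 117.
Each contributed unit returns 1.560 to the group, so the social optimum is full contribution by everyone: group total = 1.560 × 117 = 182.52.
Efficiency loss = (1.560 − 1) × 117 = 65.52.

65.52 hours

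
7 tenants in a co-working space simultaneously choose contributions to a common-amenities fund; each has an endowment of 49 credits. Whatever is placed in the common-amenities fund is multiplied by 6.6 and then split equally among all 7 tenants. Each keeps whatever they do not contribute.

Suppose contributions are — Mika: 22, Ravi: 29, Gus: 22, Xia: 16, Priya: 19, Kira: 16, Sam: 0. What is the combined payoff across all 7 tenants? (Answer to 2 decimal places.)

1037.40 credits

Total contributed: 22 + 29 + 22 + 16 + 19 + 16 + 0 = 124; total kept: 7 × 49 − 124 = 219.
The common-amenities fund pays out 6.6 × 124 = 818.40 in aggregate.
Group total = 219 + 818.40 = 1037.40.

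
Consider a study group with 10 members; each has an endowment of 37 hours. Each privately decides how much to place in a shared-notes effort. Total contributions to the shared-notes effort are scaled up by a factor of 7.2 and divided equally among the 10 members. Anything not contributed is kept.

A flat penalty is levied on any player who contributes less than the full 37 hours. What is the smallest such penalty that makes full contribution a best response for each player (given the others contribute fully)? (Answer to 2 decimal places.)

Given the others contribute fully, the best deviation is to contribute 0 (any partial contribution still incurs the fine and gives up units whose private return 0.7200 is below 1).
Deviating from 37 to 0 saves 37 hours but forfeits the deviator's share of the drop in the shared-notes effort: 7.2/10 × 37 = 26.64.
So the deviation gain is 37 − 26.64 = 10.36, and the fine must be at least 10.36 hours to wipe it out.

10.36 hours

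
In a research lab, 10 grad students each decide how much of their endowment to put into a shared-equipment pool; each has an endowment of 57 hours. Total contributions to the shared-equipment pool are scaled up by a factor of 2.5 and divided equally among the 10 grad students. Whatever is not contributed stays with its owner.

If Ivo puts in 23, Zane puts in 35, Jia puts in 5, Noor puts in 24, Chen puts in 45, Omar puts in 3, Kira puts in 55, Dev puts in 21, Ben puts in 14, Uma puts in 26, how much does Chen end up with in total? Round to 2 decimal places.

74.75 hours

Total contributed: 23 + 35 + 5 + 24 + 45 + 3 + 55 + 21 + 14 + 26 = 251.
Each receives 2.5 × 251 / 10 = 62.75 from the shared-equipment pool.
Chen keeps 57 − 45 = 12, so Chen's payoff is 12 + 62.75 = 74.75.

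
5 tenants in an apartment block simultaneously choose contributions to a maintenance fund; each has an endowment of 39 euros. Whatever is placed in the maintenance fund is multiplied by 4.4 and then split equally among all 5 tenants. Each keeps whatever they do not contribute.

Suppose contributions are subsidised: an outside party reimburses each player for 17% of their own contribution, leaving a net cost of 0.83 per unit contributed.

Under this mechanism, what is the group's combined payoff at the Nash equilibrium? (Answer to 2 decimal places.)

891.15 euros

With the mechanism, a contributed unit returns (4.4/5) / 0.83 = 1.0602 per unit of net cost to the contributor — now above 1 — so contributing fully is weakly dominant for every player.
At the Nash equilibrium everyone contributes 39. Group total payoff = 5 × (39 × 0.17 + 4.4 × 39) = 891.15.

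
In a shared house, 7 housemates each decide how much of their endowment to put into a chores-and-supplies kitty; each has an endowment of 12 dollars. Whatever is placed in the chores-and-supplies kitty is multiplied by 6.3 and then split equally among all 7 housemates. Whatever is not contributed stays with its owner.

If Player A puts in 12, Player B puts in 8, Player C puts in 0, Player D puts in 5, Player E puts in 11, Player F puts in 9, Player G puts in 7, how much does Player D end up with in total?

53.80 dollars

Total contributed: 12 + 8 + 0 + 5 + 11 + 9 + 7 = 52.
Each receives 6.3 × 52 / 7 = 46.80 from the chores-and-supplies kitty.
Player D keeps 12 − 5 = 7, so Player D's payoff is 7 + 46.80 = 53.80.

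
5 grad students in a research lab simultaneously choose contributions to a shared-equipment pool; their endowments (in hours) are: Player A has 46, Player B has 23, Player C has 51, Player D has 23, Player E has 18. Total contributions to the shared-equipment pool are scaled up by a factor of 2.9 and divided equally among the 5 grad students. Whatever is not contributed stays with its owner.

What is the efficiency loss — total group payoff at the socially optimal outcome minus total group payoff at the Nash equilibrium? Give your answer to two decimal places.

The private return per contributed unit is 2.9/5 = 0.5800 < 1 for every player regardless of endowment, so the Nash equilibrium is zero contribution and the group total is Σ E_j = 46 + 23 + 51 + 23 + 18 = 161.
Each contributed unit returns 2.900 to the group, so the social optimum is full contribution by everyone: group total = 2.900 × 161 = 466.90.
Efficiency loss = (2.900 − 1) × 161 = 305.90.

305.90 hours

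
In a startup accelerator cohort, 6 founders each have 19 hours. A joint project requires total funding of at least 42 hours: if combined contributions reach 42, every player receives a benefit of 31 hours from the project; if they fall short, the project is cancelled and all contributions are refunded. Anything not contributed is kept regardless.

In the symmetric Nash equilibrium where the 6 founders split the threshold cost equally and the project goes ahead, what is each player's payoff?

Equal share of the threshold: 42/6 = 7.
At this profile no one gains by cutting their contribution: any cut drops the total below 42, the project is cancelled, contributions are refunded, and the deviator ends with 19, which is less than 19 − 7 + 31 = 43. Contributing more than 7 just wastes the excess. So contributing exactly 7 is a best response.
Each player's payoff: 19 − 7 + 31 = 43.

43 hours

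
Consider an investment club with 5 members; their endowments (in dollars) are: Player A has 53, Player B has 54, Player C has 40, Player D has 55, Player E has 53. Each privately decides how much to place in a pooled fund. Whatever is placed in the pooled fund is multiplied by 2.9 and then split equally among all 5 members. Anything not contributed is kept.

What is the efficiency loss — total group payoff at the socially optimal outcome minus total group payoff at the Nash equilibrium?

The private return per contributed unit is 2.9/5 = 0.5800 < 1 for every player regardless of endowment, so the Nash equilibrium is zero contribution and the group total is Σ E_j = 53 + 54 + 40 + 55 + 53 = 255.
Each contributed unit returns 2.900 to the group, so the social optimum is full contribution by everyone: group total = 2.900 × 255 = 739.50.
Efficiency loss = (2.900 − 1) × 255 = 484.50.

484.50 dollars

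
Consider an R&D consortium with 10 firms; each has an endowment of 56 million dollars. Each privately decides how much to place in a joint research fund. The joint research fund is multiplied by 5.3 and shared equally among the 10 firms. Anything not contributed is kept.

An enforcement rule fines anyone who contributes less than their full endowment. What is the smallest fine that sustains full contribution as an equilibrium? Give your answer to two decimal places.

Given the others contribute fully, the best deviation is to contribute 0 (any partial contribution still incurs the fine and gives up units whose private return 0.5300 is below 1).
Deviating from 56 to 0 saves 56 million dollars but forfeits the deviator's share of the drop in the joint research fund: 5.3/10 × 56 = 29.68.
So the deviation gain is 56 − 29.68 = 26.32, and the fine must be at least 26.32 million dollars to wipe it out.

26.32 million dollars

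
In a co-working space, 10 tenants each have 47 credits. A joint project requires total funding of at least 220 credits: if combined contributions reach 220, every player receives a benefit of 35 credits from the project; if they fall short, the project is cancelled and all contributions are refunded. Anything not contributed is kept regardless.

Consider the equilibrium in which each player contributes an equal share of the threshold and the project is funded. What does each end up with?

60 credits

Equal share of the threshold: 220/10 = 22.
At this profile no one gains by cutting their contribution: any cut drops the total below 220, the project is cancelled, contributions are refunded, and the deviator ends with 47, which is less than 47 − 22 + 35 = 60. Contributing more than 22 just wastes the excess. So contributing exactly 22 is a best response.
Each player's payoff: 47 − 22 + 35 = 60.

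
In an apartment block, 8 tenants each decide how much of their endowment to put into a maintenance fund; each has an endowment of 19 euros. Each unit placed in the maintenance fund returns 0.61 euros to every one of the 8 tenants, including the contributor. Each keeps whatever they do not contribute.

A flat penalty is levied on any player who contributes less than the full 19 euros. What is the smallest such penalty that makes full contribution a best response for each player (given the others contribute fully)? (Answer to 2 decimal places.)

Given the others contribute fully, the best deviation is to contribute 0 (any partial contribution still incurs the fine and gives up units whose private return 0.61 is below 1).
Deviating from 19 to 0 saves 19 euros but forfeits the deviator's share of the drop in the maintenance fund: 0.61 × 19 = 11.59.
So the deviation gain is 19 − 11.59 = 7.41, and the fine must be at least 7.41 euros to wipe it out.

7.41 euros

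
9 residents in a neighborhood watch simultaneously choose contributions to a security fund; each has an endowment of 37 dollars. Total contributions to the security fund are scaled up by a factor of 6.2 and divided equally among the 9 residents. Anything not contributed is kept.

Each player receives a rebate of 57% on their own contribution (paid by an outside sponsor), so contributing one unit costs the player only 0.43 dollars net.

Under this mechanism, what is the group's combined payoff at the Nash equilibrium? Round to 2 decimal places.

Under the mechanism each unit contributed yields (6.2/9) / 0.43 = 1.6021 back to its contributor per unit of net cost, which exceeds 1, making full contribution the dominant choice for everyone.
At the Nash equilibrium everyone contributes 37. Group total payoff = 9 × (37 × 0.57 + 6.2 × 37) = 2254.41.

2254.41 dollars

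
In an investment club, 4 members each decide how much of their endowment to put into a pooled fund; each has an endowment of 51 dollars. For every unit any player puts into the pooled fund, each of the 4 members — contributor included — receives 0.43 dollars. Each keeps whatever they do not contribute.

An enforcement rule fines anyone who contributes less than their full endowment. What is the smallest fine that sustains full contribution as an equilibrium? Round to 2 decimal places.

Given the others contribute fully, the best deviation is to contribute 0 (any partial contribution still incurs the fine and gives up units whose private return 0.43 is below 1).
Deviating from 51 to 0 saves 51 dollars but forfeits the deviator's share of the drop in the pooled fund: 0.43 × 51 = 21.93.
So the deviation gain is 51 − 21.93 = 29.07, and the fine must be at least 29.07 dollars to wipe it out.

29.07 dollars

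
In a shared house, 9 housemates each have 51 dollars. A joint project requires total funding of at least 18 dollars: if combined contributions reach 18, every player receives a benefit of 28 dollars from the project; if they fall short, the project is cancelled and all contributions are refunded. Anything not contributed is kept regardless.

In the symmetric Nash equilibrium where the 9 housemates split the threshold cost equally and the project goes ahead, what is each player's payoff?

Equal share of the threshold: 18/9 = 2.
At this profile no one gains by cutting their contribution: any cut drops the total below 18, the project is cancelled, contributions are refunded, and the deviator ends with 51, which is less than 51 − 2 + 28 = 77. Contributing more than 2 just wastes the excess. So contributing exactly 2 is a best response.
Each player's payoff: 51 − 2 + 28 = 77.

77 dollars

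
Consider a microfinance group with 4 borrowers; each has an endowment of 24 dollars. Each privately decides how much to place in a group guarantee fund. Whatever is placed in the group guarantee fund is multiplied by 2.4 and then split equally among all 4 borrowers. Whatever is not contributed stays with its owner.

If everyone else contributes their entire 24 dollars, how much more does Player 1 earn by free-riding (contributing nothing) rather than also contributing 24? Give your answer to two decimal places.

Switching from a contribution of 24 to 0 lets Player 1 keep an extra 24 dollars, but lowers the group guarantee fund by 24, which costs Player 1 their own share of that drop: 2.4/4 × 24 = 14.40.
Net gain = 24 − 14.40 = 9.60. The private return per contributed unit (0.6000) is below 1, so free-riding is indeed the best response regardless of what the others do.

9.60 dollars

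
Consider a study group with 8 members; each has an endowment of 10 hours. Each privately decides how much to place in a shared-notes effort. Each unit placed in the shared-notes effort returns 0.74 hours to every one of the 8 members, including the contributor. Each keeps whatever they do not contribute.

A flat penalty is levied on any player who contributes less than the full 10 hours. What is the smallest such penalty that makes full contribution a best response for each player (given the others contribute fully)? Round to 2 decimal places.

2.60 hours

Given the others contribute fully, the best deviation is to contribute 0 (any partial contribution still incurs the fine and gives up units whose private return 0.74 is below 1).
Deviating from 10 to 0 saves 10 hours but forfeits the deviator's share of the drop in the shared-notes effort: 0.74 × 10 = 7.40.
So the deviation gain is 10 − 7.40 = 2.60, and the fine must be at least 2.60 hours to wipe it out.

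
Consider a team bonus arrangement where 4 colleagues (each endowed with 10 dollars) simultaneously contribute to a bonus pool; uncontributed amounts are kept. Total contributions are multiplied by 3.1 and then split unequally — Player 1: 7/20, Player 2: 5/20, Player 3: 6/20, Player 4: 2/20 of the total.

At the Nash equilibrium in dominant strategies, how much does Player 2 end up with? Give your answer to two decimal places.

For player j, contributing a unit is worthwhile iff 3.1 × (j's share) ≥ 1, i.e. iff j's share is at least 0.3226.
Player 1 alone (share 7/20) is above the threshold, contributing 10; the remaining 3 contribute 0. Total contributed: 10.
Player 2 keeps 10 and receives 3.1 × 10 × 5/20 = 7.75 from the bonus pool, for a payoff of 17.75.

17.75 dollars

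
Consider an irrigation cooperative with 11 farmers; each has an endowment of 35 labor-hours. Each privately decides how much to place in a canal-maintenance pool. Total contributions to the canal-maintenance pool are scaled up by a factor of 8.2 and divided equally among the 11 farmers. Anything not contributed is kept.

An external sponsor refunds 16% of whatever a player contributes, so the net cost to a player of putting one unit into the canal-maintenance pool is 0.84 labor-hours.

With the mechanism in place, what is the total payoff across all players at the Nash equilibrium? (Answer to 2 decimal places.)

With the mechanism, a contributed unit returns (8.2/11) / 0.84 = 0.8874 per unit of net cost — still below 1 — so contributing 0 remains dominant for every player.
At the Nash equilibrium no one contributes; group total payoff = 11 × 35 = 385.

385.00 labor-hours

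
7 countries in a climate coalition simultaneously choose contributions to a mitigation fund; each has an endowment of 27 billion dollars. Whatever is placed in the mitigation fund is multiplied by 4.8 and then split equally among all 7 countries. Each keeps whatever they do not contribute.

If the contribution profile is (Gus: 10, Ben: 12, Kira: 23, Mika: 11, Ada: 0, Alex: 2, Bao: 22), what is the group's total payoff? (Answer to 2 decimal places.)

493.00 billion dollars

Total contributed: 10 + 12 + 23 + 11 + 0 + 2 + 22 = 80; total kept: 7 × 27 − 80 = 109.
The mitigation fund pays out 4.8 × 80 = 384.00 in aggregate.
Group total = 109 + 384.00 = 493.00.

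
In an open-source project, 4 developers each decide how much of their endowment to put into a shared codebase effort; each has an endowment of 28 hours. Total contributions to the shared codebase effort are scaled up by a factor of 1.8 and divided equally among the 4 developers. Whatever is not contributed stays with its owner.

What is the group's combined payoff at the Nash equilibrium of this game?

112.00 hours

Each contributed unit returns 1.8/4 = 0.4500 to its contributor — below 1 — so contributing 0 is dominant for every player. At the Nash equilibrium everyone keeps their 28, and the group total is 4 × 28 = 112.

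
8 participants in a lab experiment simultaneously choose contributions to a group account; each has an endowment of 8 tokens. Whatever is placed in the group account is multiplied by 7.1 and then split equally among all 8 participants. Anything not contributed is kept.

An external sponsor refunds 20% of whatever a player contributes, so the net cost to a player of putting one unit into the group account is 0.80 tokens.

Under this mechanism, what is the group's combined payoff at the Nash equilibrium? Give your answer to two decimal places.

467.20 tokens

The effective private return per unit is now (7.1/8) / 0.80 = 1.1094 > 1, so every player's dominant strategy flips to full contribution.
At the Nash equilibrium everyone contributes 8. Group total payoff = 8 × (8 × 0.20 + 7.1 × 8) = 467.20.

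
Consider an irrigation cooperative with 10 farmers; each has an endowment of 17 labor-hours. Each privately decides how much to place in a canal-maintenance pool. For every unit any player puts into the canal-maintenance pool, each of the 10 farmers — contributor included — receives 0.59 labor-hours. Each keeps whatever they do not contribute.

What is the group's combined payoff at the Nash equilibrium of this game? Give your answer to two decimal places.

The private return per contributed unit is 0.59 < 1, so contributing 0 is dominant for every player. At the Nash equilibrium everyone keeps their 17, and the group total is 10 × 17 = 170.

170.00 labor-hours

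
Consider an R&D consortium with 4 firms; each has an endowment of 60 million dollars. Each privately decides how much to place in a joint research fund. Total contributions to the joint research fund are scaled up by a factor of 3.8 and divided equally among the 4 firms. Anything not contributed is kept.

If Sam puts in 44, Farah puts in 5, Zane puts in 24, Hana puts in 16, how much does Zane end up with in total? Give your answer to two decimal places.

120.55 million dollars

Total contributed: 44 + 5 + 24 + 16 = 89.
Each receives 3.8 × 89 / 4 = 84.55 from the joint research fund.
Zane keeps 60 − 24 = 36, so Zane's payoff is 36 + 84.55 = 120.55.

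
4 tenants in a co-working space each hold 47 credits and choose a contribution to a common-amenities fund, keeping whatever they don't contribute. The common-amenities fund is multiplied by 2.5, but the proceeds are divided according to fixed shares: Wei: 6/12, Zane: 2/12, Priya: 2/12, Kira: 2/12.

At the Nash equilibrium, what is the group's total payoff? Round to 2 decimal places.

Player j's private return per contributed unit is 2.5 × (j's share). Contributing is weakly dominant for j when that share is at least 1/2.5 = 0.4000, and contributing 0 is dominant otherwise.
Only Wei (6/12) clears that bar, contributing 47; the remaining 3 contribute 0. Total contributed: 47.
The common-amenities fund pays out 2.5 × 47 = 117.50 in total (split across the unequal shares, but the aggregate is all that matters for the group sum).
The 3 free-riders keep 47 each, adding 141. Group total = 141 + 117.50 = 258.50.

258.50 credits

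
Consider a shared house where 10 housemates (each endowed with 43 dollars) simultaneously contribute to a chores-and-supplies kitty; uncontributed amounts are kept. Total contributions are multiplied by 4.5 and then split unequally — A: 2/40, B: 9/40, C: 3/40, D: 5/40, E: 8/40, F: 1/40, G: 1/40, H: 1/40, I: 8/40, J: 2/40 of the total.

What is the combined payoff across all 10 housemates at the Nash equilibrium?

580.50 dollars

A player with share s gets back 4.5·s per unit contributed, so full contribution is dominant for anyone with s > 1/4.5 = 0.2222 and zero contribution is dominant for anyone below.
B alone (share 9/40) is above the threshold, contributing 43; the remaining 9 contribute 0. Total contributed: 43.
The chores-and-supplies kitty pays out 4.5 × 43 = 193.50 in total (split across the unequal shares, but the aggregate is all that matters for the group sum).
The 9 free-riders keep 43 each, adding 387. Group total = 387 + 193.50 = 580.50.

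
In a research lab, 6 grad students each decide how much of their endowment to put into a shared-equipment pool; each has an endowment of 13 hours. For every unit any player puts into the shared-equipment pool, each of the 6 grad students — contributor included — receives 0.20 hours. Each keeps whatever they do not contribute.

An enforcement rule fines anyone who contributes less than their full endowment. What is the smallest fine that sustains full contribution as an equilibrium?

Given the others contribute fully, the best deviation is to contribute 0 (any partial contribution still incurs the fine and gives up units whose private return 0.20 is below 1).
Deviating from 13 to 0 saves 13 hours but forfeits the deviator's share of the drop in the shared-equipment pool: 0.20 × 13 = 2.60.
So the deviation gain is 13 − 2.60 = 10.40, and the fine must be at least 10.40 hours to wipe it out.

10.40 hours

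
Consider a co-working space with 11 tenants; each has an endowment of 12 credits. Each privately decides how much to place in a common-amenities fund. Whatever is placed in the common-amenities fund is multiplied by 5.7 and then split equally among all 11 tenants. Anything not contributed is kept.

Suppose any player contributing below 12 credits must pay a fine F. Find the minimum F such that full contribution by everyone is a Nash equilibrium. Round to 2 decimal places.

5.78 credits

Given the others contribute fully, the best deviation is to contribute 0 (any partial contribution still incurs the fine and gives up units whose private return 0.5182 is below 1).
Deviating from 12 to 0 saves 12 credits but forfeits the deviator's share of the drop in the common-amenities fund: 5.7/11 × 12 = 6.22.
So the deviation gain is 12 − 6.22 = 5.78, and the fine must be at least 5.78 credits to wipe it out.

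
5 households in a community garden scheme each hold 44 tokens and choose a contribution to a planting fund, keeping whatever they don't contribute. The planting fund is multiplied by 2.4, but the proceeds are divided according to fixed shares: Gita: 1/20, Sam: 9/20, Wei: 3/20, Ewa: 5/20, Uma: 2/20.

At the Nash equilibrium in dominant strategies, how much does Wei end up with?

59.84 tokens

A player with share s gets back 2.4·s per unit contributed, so full contribution is dominant for anyone with s > 1/2.4 = 0.4167 and zero contribution is dominant for anyone below.
Sam alone (share 9/20) is above the threshold, contributing 44; the remaining 4 contribute 0. Total contributed: 44.
Wei keeps 44 and receives 2.4 × 44 × 3/20 = 15.84 from the planting fund, for a payoff of 59.84.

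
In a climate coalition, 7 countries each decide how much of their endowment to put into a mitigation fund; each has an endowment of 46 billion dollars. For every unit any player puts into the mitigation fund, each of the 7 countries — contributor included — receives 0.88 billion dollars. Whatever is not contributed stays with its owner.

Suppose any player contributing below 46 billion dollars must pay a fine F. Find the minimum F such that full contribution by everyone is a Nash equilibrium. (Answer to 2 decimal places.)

5.52 billion dollars

Given the others contribute fully, the best deviation is to contribute 0 (any partial contribution still incurs the fine and gives up units whose private return 0.88 is below 1).
Deviating from 46 to 0 saves 46 billion dollars but forfeits the deviator's share of the drop in the mitigation fund: 0.88 × 46 = 40.48.
So the deviation gain is 46 − 40.48 = 5.52, and the fine must be at least 5.52 billion dollars to wipe it out.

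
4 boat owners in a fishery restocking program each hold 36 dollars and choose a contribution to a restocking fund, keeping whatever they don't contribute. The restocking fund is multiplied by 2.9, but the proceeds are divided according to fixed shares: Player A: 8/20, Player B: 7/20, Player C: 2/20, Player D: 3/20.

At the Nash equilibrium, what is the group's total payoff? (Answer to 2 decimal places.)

280.80 dollars

Player j's private return per contributed unit is 2.9 × (j's share). Contributing is weakly dominant for j when that share is at least 1/2.9 = 0.3448, and contributing 0 is dominant otherwise.
The shares above 0.3448 belong to Player A and Player B, contributing 36 each; the remaining 2 contribute 0. Total contributed: 72.
The restocking fund pays out 2.9 × 72 = 208.80 in total (split across the unequal shares, but the aggregate is all that matters for the group sum).
The 2 free-riders keep 36 each, adding 72. Group total = 72 + 208.80 = 280.80.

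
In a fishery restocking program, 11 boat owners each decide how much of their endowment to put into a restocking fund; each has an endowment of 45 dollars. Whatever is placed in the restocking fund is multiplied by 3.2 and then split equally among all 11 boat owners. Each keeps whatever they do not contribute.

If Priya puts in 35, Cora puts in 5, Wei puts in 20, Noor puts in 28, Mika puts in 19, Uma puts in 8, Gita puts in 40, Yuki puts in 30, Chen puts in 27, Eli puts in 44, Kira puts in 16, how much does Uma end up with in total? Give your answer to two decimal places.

116.13 dollars

Total contributed: 35 + 5 + 20 + 28 + 19 + 8 + 40 + 30 + 27 + 44 + 16 = 272.
Each receives 3.2 × 272 / 11 = 79.13 from the restocking fund.
Uma keeps 45 − 8 = 37, so Uma's payoff is 37 + 79.13 = 116.13.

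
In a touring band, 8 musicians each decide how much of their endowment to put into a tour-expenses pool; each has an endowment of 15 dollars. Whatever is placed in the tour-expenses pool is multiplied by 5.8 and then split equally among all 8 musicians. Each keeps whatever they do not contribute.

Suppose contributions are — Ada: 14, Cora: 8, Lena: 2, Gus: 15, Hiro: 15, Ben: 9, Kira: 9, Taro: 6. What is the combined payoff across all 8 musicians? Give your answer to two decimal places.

Total contributed: 14 + 8 + 2 + 15 + 15 + 9 + 9 + 6 = 78; total kept: 8 × 15 − 78 = 42.
The tour-expenses pool pays out 5.8 × 78 = 452.40 in aggregate.
Group total = 42 + 452.40 = 494.40.

494.40 dollars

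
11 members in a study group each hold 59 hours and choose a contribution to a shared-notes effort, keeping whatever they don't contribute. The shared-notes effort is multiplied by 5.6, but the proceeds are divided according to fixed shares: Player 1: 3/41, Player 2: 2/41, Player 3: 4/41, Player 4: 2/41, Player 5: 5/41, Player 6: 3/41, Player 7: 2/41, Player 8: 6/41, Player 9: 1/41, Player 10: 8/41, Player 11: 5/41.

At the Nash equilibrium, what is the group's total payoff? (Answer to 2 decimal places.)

920.40 hours

A player with share s gets back 5.6·s per unit contributed, so full contribution is dominant for anyone with s > 1/5.6 = 0.1786 and zero contribution is dominant for anyone below.
The only share above 0.1786 is Player 10's 8/41, contributing 59; the remaining 10 contribute 0. Total contributed: 59.
The shared-notes effort pays out 5.6 × 59 = 330.40 in total (split across the unequal shares, but the aggregate is all that matters for the group sum).
The 10 free-riders keep 59 each, adding 590. Group total = 590 + 330.40 = 920.40.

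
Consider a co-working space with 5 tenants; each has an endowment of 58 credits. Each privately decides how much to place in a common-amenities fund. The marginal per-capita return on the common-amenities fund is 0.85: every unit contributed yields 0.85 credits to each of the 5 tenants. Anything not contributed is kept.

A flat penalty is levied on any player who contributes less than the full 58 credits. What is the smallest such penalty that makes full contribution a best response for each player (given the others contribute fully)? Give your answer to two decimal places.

8.70 credits

Given the others contribute fully, the best deviation is to contribute 0 (any partial contribution still incurs the fine and gives up units whose private return 0.85 is below 1).
Deviating from 58 to 0 saves 58 credits but forfeits the deviator's share of the drop in the common-amenities fund: 0.85 × 58 = 49.30.
So the deviation gain is 58 − 49.30 = 8.70, and the fine must be at least 8.70 credits to wipe it out.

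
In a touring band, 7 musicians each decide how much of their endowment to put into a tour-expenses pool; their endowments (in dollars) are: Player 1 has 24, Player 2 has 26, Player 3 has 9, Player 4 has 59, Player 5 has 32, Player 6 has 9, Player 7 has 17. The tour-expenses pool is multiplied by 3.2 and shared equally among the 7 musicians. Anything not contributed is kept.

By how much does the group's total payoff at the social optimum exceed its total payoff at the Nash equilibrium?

387.20 dollars

The private return per contributed unit is 3.2/7 = 0.4571 < 1 for every player regardless of endowment, so the Nash equilibrium is zero contribution and the group total is Σ E_j = 24 + 26 + 9 + 59 + 32 + 9 + 17 = 176.
Each contributed unit returns 3.200 to the group, so the social optimum is full contribution by everyone: group total = 3.200 × 176 = 563.20.
Efficiency loss = (3.200 − 1) × 176 = 387.20.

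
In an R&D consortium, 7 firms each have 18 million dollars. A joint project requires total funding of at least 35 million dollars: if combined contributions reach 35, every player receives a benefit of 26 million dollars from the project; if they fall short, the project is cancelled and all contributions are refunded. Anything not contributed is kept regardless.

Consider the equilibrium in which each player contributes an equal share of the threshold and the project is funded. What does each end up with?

Equal share of the threshold: 35/7 = 5.
At this profile no one gains by cutting their contribution: any cut drops the total below 35, the project is cancelled, contributions are refunded, and the deviator ends with 18, which is less than 18 − 5 + 26 = 39. Contributing more than 5 just wastes the excess. So contributing exactly 5 is a best response.
Each player's payoff: 18 − 5 + 26 = 39.

39 million dollars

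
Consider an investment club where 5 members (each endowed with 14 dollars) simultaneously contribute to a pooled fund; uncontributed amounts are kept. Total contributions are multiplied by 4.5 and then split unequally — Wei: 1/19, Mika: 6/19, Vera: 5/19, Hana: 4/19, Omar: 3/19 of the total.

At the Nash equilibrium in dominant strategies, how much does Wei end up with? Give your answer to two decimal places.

For player j, contributing a unit is worthwhile iff 4.5 × (j's share) ≥ 1, i.e. iff j's share is at least 0.2222.
Mika and Vera are above the threshold, contributing 14 each; the remaining 3 contribute 0. Total contributed: 28.
Wei keeps 14 and receives 4.5 × 28 × 1/19 = 6.63 from the pooled fund, for a payoff of 20.63.

20.63 dollars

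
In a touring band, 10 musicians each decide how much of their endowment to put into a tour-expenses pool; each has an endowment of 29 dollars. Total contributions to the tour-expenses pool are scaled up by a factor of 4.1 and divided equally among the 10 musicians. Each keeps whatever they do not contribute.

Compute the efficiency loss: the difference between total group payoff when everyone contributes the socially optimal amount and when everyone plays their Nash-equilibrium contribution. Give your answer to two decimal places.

899.00 dollars

Each contributed unit returns 4.1/10 = 0.4100 to its contributor — below 1 — so contributing 0 is dominant for every player. At the Nash equilibrium everyone keeps their 29, and the group total is 10 × 29 = 290.
Each contributed unit returns 4.100 to the group as a whole (0.4100 to each of 10 players), which exceeds 1, so the social optimum is full contribution: group total = 4.100 × 290 = 1189.00.
Efficiency loss = 1189.00 − 290 = 899.00.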